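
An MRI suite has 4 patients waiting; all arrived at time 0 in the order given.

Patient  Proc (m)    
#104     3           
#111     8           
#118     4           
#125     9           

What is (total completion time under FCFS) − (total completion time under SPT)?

FIFO (arrival order): #104 #111 #118 #125.
#104: 0→3
#111: 3→11
#118: 11→15
#125: 15→24
Sum = 3+11+15+24 = 53.
SPT (increasing processing time): #104 #118 #111 #125.
#104: 0→3
#118: 3→7
#111: 7→15
#125: 15→24
Sum = 3+7+15+24 = 49.
Difference = 53 − 49 = 4.

4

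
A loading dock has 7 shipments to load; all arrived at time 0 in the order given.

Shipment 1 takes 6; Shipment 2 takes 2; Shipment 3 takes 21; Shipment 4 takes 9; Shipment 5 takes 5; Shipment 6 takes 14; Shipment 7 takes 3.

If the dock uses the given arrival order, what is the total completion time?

241

FIFO (arrival order): Shipment 1 Shipment 2 Shipment 3 Shipment 4 Shipment 5 Shipment 6 Shipment 7.
Shipment 1: 0→6
Shipment 2: 6→8
Shipment 3: 8→29
Shipment 4: 29→38
Shipment 5: 38→43
Shipment 6: 43→57
Shipment 7: 57→60
Sum = 6+8+29+38+43+57+60 = 241.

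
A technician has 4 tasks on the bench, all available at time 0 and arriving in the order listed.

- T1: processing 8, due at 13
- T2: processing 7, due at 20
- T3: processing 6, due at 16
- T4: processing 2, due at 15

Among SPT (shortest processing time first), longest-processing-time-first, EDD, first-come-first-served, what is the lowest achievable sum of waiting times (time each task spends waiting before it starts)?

25

SPT (increasing processing time): T4 T3 T2 T1.
T4: waits 0, runs 0→2
T3: waits 2, runs 2→8
T2: waits 8, runs 8→15
T1: waits 15, runs 15→23
Sum = 0+2+8+15 = 25.
LPT (decreasing processing time): T1 T2 T3 T4.
T1: waits 0, runs 0→8
T2: waits 8, runs 8→15
T3: waits 15, runs 15→21
T4: waits 21, runs 21→23
Sum = 0+8+15+21 = 44.
EDD (increasing due date): T1 T4 T3 T2.
T1: waits 0, runs 0→8
T4: waits 8, runs 8→10
T3: waits 10, runs 10→16
T2: waits 16, runs 16→23
Sum = 0+8+10+16 = 34.
FIFO (arrival order): T1 T2 T3 T4.
T1: waits 0, runs 0→8
T2: waits 8, runs 8→15
T3: waits 15, runs 15→21
T4: waits 21, runs 21→23
Sum = 0+8+15+21 = 44.
SPT 25, LPT 44, EDD 34, FIFO 44 → minimum 25.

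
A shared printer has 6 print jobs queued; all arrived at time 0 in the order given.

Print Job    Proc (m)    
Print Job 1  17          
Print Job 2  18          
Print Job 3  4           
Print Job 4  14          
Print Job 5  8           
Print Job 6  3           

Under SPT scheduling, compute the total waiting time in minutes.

100

SPT (increasing processing time): Print Job 6 Print Job 3 Print Job 5 Print Job 4 Print Job 1 Print Job 2.
Print Job 6: waits 0, runs 0→3
Print Job 3: waits 3, runs 3→7
Print Job 5: waits 7, runs 7→15
Print Job 4: waits 15, runs 15→29
Print Job 1: waits 29, runs 29→46
Print Job 2: waits 46, runs 46→64
Sum = 0+3+7+15+29+46 = 100.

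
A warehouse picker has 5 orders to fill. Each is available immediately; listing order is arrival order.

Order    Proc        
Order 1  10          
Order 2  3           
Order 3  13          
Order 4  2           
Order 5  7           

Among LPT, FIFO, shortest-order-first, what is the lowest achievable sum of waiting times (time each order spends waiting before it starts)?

LPT (decreasing processing time): Order 3 Order 1 Order 5 Order 2 Order 4.
Order 3: waits 0, runs 0→13
Order 1: waits 13, runs 13→23
Order 5: waits 23, runs 23→30
Order 2: waits 30, runs 30→33
Order 4: waits 33, runs 33→35
Sum = 0+13+23+30+33 = 99.
FIFO (arrival order): Order 1 Order 2 Order 3 Order 4 Order 5.
Order 1: waits 0, runs 0→10
Order 2: waits 10, runs 10→13
Order 3: waits 13, runs 13→26
Order 4: waits 26, runs 26→28
Order 5: waits 28, runs 28→35
Sum = 0+10+13+26+28 = 77.
SPT (increasing processing time): Order 4 Order 2 Order 5 Order 1 Order 3.
Order 4: waits 0, runs 0→2
Order 2: waits 2, runs 2→5
Order 5: waits 5, runs 5→12
Order 1: waits 12, runs 12→22
Order 3: waits 22, runs 22→35
Sum = 0+2+5+12+22 = 41.
LPT 99, FIFO 77, SPT 41 → minimum 41.

41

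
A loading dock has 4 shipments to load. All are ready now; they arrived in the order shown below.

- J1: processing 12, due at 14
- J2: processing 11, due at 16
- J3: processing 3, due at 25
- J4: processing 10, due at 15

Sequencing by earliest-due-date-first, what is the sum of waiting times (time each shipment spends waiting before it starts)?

67

EDD (increasing due date): J1 J4 J2 J3.
J1: waits 0, runs 0→12
J4: waits 12, runs 12→22
J2: waits 22, runs 22→33
J3: waits 33, runs 33→36
Sum = 0+12+22+33 = 67.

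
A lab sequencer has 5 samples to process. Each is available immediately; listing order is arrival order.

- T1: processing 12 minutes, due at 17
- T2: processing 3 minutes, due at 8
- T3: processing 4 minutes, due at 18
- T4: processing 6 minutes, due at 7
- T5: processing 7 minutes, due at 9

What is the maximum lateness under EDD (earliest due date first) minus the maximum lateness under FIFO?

EDD (increasing due date): T4 T2 T5 T1 T3.
T4: 0→6, due 7, lateness -1
T2: 6→9, due 8, lateness 1
T5: 9→16, due 9, lateness 7
T1: 16→28, due 17, lateness 11
T3: 28→32, due 18, lateness 14
Maximum = 14.
FIFO (arrival order): T1 T2 T3 T4 T5.
T1: 0→12, due 17, lateness -5
T2: 12→15, due 8, lateness 7
T3: 15→19, due 18, lateness 1
T4: 19→25, due 7, lateness 18
T5: 25→32, due 9, lateness 23
Maximum = 23.
Difference = 14 − 23 = -9.

-9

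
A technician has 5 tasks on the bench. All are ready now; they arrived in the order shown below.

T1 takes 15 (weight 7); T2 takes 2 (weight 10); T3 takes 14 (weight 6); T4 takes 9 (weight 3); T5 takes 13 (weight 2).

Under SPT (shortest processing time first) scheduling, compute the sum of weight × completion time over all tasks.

700

SPT (increasing processing time): T2 T4 T5 T3 T1.
T2: finishes 2, weight 10, w·C = 20
T4: finishes 11, weight 3, w·C = 33
T5: finishes 24, weight 2, w·C = 48
T3: finishes 38, weight 6, w·C = 228
T1: finishes 53, weight 7, w·C = 371
Sum = 20+33+48+228+371 = 700.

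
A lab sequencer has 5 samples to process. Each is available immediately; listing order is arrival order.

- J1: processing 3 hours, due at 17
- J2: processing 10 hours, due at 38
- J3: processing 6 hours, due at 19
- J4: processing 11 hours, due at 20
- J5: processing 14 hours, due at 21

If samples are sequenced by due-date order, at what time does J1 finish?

3

EDD (increasing due date): J1 J3 J4 J5 J2.
J1: 0→3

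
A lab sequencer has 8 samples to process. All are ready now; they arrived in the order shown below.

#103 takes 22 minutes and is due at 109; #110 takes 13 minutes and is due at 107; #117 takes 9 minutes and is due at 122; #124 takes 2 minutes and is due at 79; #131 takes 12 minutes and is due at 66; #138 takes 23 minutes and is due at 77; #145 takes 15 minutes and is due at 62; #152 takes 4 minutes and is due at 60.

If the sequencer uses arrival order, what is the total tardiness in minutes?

78

FIFO (arrival order): #103 #110 #117 #124 #131 #138 #145 #152.
#103: 0→22, due 109, tardiness 0
#110: 22→35, due 107, tardiness 0
#117: 35→44, due 122, tardiness 0
#124: 44→46, due 79, tardiness 0
#131: 46→58, due 66, tardiness 0
#138: 58→81, due 77, tardiness 4
#145: 81→96, due 62, tardiness 34
#152: 96→100, due 60, tardiness 40
Sum = 0+0+0+0+0+4+34+40 = 78.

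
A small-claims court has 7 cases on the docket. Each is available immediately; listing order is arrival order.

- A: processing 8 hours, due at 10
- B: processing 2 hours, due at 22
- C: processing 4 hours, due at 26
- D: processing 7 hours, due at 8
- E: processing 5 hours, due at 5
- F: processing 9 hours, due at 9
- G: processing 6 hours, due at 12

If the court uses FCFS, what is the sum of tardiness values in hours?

FIFO (arrival order): A B C D E F G.
A: 0→8, due 10, tardiness 0
B: 8→10, due 22, tardiness 0
C: 10→14, due 26, tardiness 0
D: 14→21, due 8, tardiness 13
E: 21→26, due 5, tardiness 21
F: 26→35, due 9, tardiness 26
G: 35→41, due 12, tardiness 29
Sum = 0+0+0+13+21+26+29 = 89.

89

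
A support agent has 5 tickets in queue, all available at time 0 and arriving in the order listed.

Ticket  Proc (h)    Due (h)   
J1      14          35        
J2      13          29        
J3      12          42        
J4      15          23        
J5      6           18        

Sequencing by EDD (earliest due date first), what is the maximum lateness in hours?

EDD (increasing due date): J5 J4 J2 J1 J3.
J5: 0→6, due 18, lateness -12
J4: 6→21, due 23, lateness -2
J2: 21→34, due 29, lateness 5
J1: 34→48, due 35, lateness 13
J3: 48→60, due 42, lateness 18
Maximum = 18.

18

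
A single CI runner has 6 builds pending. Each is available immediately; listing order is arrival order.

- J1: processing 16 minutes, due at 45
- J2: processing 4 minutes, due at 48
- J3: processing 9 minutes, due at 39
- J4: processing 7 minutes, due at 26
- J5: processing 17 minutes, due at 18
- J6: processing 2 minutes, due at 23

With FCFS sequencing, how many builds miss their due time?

FIFO (arrival order): J1 J2 J3 J4 J5 J6.
J1: 0→16, due 45, tardiness 0
J2: 16→20, due 48, tardiness 0
J3: 20→29, due 39, tardiness 0
J4: 29→36, due 26, tardiness 10
J5: 36→53, due 18, tardiness 35
J6: 53→55, due 23, tardiness 32
Late builds: 3.

3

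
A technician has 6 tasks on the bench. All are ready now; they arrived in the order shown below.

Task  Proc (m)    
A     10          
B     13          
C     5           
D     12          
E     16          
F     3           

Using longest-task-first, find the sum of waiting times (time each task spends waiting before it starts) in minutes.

193

LPT (decreasing processing time): E B D A C F.
E: waits 0, runs 0→16
B: waits 16, runs 16→29
D: waits 29, runs 29→41
A: waits 41, runs 41→51
C: waits 51, runs 51→56
F: waits 56, runs 56→59
Sum = 0+16+29+41+51+56 = 193.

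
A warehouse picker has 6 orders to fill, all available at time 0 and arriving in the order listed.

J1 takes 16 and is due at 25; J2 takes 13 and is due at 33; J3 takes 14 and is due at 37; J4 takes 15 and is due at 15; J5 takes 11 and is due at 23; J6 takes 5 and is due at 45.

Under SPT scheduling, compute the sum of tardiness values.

98

SPT (increasing processing time): J6 J5 J2 J3 J4 J1.
J6: 0→5, due 45, tardiness 0
J5: 5→16, due 23, tardiness 0
J2: 16→29, due 33, tardiness 0
J3: 29→43, due 37, tardiness 6
J4: 43→58, due 15, tardiness 43
J1: 58→74, due 25, tardiness 49
Sum = 0+0+0+6+43+49 = 98.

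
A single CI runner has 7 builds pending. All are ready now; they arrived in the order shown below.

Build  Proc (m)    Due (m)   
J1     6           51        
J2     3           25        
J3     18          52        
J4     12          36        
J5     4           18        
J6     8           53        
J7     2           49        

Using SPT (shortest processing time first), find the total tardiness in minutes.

SPT (increasing processing time): J7 J2 J5 J1 J6 J4 J3.
J7: 0→2, due 49, tardiness 0
J2: 2→5, due 25, tardiness 0
J5: 5→9, due 18, tardiness 0
J1: 9→15, due 51, tardiness 0
J6: 15→23, due 53, tardiness 0
J4: 23→35, due 36, tardiness 0
J3: 35→53, due 52, tardiness 1
Sum = 0+0+0+0+0+0+1 = 1.

1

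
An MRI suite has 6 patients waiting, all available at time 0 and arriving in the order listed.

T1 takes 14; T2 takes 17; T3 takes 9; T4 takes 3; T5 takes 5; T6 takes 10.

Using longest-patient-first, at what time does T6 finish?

41

LPT (decreasing processing time): T2 T1 T6 T3 T5 T4.
T2: 0→17
T1: 17→31
T6: 31→41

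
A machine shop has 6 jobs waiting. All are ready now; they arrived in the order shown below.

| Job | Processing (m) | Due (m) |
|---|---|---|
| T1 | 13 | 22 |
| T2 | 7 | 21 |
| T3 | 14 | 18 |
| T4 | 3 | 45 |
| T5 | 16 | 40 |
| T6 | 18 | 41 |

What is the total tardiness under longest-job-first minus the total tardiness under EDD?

LPT (decreasing processing time): T6 T5 T3 T1 T2 T4.
T6: 0→18, due 41, tardiness 0
T5: 18→34, due 40, tardiness 0
T3: 34→48, due 18, tardiness 30
T1: 48→61, due 22, tardiness 39
T2: 61→68, due 21, tardiness 47
T4: 68→71, due 45, tardiness 26
Sum = 0+0+30+39+47+26 = 142.
EDD (increasing due date): T3 T2 T1 T5 T6 T4.
T3: 0→14, due 18, tardiness 0
T2: 14→21, due 21, tardiness 0
T1: 21→34, due 22, tardiness 12
T5: 34→50, due 40, tardiness 10
T6: 50→68, due 41, tardiness 27
T4: 68→71, due 45, tardiness 26
Sum = 0+0+12+10+27+26 = 75.
Difference = 142 − 75 = 67.

67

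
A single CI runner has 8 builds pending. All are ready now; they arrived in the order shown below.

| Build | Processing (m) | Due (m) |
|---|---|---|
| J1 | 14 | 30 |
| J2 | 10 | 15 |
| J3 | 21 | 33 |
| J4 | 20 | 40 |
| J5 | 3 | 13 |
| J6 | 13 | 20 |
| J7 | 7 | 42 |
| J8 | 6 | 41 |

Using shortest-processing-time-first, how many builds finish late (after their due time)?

SPT (increasing processing time): J5 J8 J7 J2 J6 J1 J4 J3.
J5: 0→3, due 13, tardiness 0
J8: 3→9, due 41, tardiness 0
J7: 9→16, due 42, tardiness 0
J2: 16→26, due 15, tardiness 11
J6: 26→39, due 20, tardiness 19
J1: 39→53, due 30, tardiness 23
J4: 53→73, due 40, tardiness 33
J3: 73→94, due 33, tardiness 61
Late builds: 5.

5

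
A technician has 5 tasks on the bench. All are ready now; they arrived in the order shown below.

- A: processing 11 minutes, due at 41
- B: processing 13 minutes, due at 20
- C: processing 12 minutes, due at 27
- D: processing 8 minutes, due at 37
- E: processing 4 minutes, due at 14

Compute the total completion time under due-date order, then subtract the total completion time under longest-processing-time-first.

EDD (increasing due date): E B C D A.
E: 0→4
B: 4→17
C: 17→29
D: 29→37
A: 37→48
Sum = 4+17+29+37+48 = 135.
LPT (decreasing processing time): B C A D E.
B: 0→13
C: 13→25
A: 25→36
D: 36→44
E: 44→48
Sum = 13+25+36+44+48 = 166.
Difference = 135 − 166 = -31.

-31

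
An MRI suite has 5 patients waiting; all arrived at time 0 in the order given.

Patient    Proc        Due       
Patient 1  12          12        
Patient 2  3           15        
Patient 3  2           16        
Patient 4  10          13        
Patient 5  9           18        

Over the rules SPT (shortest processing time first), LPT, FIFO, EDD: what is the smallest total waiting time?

SPT (increasing processing time): Patient 3 Patient 2 Patient 5 Patient 4 Patient 1.
Patient 3: waits 0, runs 0→2
Patient 2: waits 2, runs 2→5
Patient 5: waits 5, runs 5→14
Patient 4: waits 14, runs 14→24
Patient 1: waits 24, runs 24→36
Sum = 0+2+5+14+24 = 45.
LPT (decreasing processing time): Patient 1 Patient 4 Patient 5 Patient 2 Patient 3.
Patient 1: waits 0, runs 0→12
Patient 4: waits 12, runs 12→22
Patient 5: waits 22, runs 22→31
Patient 2: waits 31, runs 31→34
Patient 3: waits 34, runs 34→36
Sum = 0+12+22+31+34 = 99.
FIFO (arrival order): Patient 1 Patient 2 Patient 3 Patient 4 Patient 5.
Patient 1: waits 0, runs 0→12
Patient 2: waits 12, runs 12→15
Patient 3: waits 15, runs 15→17
Patient 4: waits 17, runs 17→27
Patient 5: waits 27, runs 27→36
Sum = 0+12+15+17+27 = 71.
EDD (increasing due date): Patient 1 Patient 4 Patient 2 Patient 3 Patient 5.
Patient 1: waits 0, runs 0→12
Patient 4: waits 12, runs 12→22
Patient 2: waits 22, runs 22→25
Patient 3: waits 25, runs 25→27
Patient 5: waits 27, runs 27→36
Sum = 0+12+22+25+27 = 86.
SPT 45, LPT 99, FIFO 71, EDD 86 → minimum 45.

45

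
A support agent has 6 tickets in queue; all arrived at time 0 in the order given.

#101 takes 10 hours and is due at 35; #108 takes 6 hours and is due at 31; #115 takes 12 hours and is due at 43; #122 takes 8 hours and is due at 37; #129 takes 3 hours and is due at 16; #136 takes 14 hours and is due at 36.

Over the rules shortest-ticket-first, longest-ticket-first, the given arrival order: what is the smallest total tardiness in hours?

SPT (increasing processing time): #129 #108 #122 #101 #115 #136.
#129: 0→3, due 16, tardiness 0
#108: 3→9, due 31, tardiness 0
#122: 9→17, due 37, tardiness 0
#101: 17→27, due 35, tardiness 0
#115: 27→39, due 43, tardiness 0
#136: 39→53, due 36, tardiness 17
Sum = 0+0+0+0+0+17 = 17.
LPT (decreasing processing time): #136 #115 #101 #122 #108 #129.
#136: 0→14, due 36, tardiness 0
#115: 14→26, due 43, tardiness 0
#101: 26→36, due 35, tardiness 1
#122: 36→44, due 37, tardiness 7
#108: 44→50, due 31, tardiness 19
#129: 50→53, due 16, tardiness 37
Sum = 0+0+1+7+19+37 = 64.
FIFO (arrival order): #101 #108 #115 #122 #129 #136.
#101: 0→10, due 35, tardiness 0
#108: 10→16, due 31, tardiness 0
#115: 16→28, due 43, tardiness 0
#122: 28→36, due 37, tardiness 0
#129: 36→39, due 16, tardiness 23
#136: 39→53, due 36, tardiness 17
Sum = 0+0+0+0+23+17 = 40.
SPT 17, LPT 64, FIFO 40 → minimum 17.

17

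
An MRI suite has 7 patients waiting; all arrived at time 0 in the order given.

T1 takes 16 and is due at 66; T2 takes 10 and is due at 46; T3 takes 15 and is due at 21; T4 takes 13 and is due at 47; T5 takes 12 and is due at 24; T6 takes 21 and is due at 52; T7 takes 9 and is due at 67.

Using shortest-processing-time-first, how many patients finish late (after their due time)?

4

SPT (increasing processing time): T7 T2 T5 T4 T3 T1 T6.
T7: 0→9, due 67, tardiness 0
T2: 9→19, due 46, tardiness 0
T5: 19→31, due 24, tardiness 7
T4: 31→44, due 47, tardiness 0
T3: 44→59, due 21, tardiness 38
T1: 59→75, due 66, tardiness 9
T6: 75→96, due 52, tardiness 44
Late patients: 4.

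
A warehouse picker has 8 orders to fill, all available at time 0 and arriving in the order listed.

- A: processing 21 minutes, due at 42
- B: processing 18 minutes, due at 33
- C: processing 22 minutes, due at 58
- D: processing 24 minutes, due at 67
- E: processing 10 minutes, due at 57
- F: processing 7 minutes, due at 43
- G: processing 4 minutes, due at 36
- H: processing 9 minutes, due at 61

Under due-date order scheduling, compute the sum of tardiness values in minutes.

113

EDD (increasing due date): B G A F E C H D.
B: 0→18, due 33, tardiness 0
G: 18→22, due 36, tardiness 0
A: 22→43, due 42, tardiness 1
F: 43→50, due 43, tardiness 7
E: 50→60, due 57, tardiness 3
C: 60→82, due 58, tardiness 24
H: 82→91, due 61, tardiness 30
D: 91→115, due 67, tardiness 48
Sum = 0+0+1+7+3+24+30+48 = 113.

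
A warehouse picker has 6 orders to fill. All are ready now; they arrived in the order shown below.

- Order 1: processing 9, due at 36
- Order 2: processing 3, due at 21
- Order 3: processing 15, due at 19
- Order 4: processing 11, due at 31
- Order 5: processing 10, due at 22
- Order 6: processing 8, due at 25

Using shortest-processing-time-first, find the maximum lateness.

SPT (increasing processing time): Order 2 Order 6 Order 1 Order 5 Order 4 Order 3.
Order 2: 0→3, due 21, lateness -18
Order 6: 3→11, due 25, lateness -14
Order 1: 11→20, due 36, lateness -16
Order 5: 20→30, due 22, lateness 8
Order 4: 30→41, due 31, lateness 10
Order 3: 41→56, due 19, lateness 37
Maximum = 37.

37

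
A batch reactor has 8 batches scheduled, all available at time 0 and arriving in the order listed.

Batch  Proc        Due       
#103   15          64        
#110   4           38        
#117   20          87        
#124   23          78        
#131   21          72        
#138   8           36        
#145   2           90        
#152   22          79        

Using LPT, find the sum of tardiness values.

210

LPT (decreasing processing time): #124 #152 #131 #117 #103 #138 #110 #145.
#124: 0→23, due 78, tardiness 0
#152: 23→45, due 79, tardiness 0
#131: 45→66, due 72, tardiness 0
#117: 66→86, due 87, tardiness 0
#103: 86→101, due 64, tardiness 37
#138: 101→109, due 36, tardiness 73
#110: 109→113, due 38, tardiness 75
#145: 113→115, due 90, tardiness 25
Sum = 0+0+0+0+37+73+75+25 = 210.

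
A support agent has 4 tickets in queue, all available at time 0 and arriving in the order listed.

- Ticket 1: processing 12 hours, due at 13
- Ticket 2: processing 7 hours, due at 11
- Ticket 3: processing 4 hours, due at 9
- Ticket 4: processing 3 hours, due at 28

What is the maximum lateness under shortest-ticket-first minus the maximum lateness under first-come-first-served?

-1

SPT (increasing processing time): Ticket 4 Ticket 3 Ticket 2 Ticket 1.
Ticket 4: 0→3, due 28, lateness -25
Ticket 3: 3→7, due 9, lateness -2
Ticket 2: 7→14, due 11, lateness 3
Ticket 1: 14→26, due 13, lateness 13
Maximum = 13.
FIFO (arrival order): Ticket 1 Ticket 2 Ticket 3 Ticket 4.
Ticket 1: 0→12, due 13, lateness -1
Ticket 2: 12→19, due 11, lateness 8
Ticket 3: 19→23, due 9, lateness 14
Ticket 4: 23→26, due 28, lateness -2
Maximum = 14.
Difference = 13 − 14 = -1.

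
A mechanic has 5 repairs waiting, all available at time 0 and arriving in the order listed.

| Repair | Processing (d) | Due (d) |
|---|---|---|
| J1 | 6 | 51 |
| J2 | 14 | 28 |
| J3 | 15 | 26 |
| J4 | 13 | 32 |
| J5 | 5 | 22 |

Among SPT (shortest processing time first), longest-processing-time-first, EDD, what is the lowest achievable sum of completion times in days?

131

SPT (increasing processing time): J5 J1 J4 J2 J3.
J5: 0→5
J1: 5→11
J4: 11→24
J2: 24→38
J3: 38→53
Sum = 5+11+24+38+53 = 131.
LPT (decreasing processing time): J3 J2 J4 J1 J5.
J3: 0→15
J2: 15→29
J4: 29→42
J1: 42→48
J5: 48→53
Sum = 15+29+42+48+53 = 187.
EDD (increasing due date): J5 J3 J2 J4 J1.
J5: 0→5
J3: 5→20
J2: 20→34
J4: 34→47
J1: 47→53
Sum = 5+20+34+47+53 = 159.
SPT 131, LPT 187, EDD 159 → minimum 131.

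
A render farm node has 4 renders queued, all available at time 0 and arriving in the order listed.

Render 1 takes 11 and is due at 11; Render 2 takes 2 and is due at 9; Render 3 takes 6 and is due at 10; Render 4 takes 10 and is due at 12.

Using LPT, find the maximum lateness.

LPT (decreasing processing time): Render 1 Render 4 Render 3 Render 2.
Render 1: 0→11, due 11, lateness 0
Render 4: 11→21, due 12, lateness 9
Render 3: 21→27, due 10, lateness 17
Render 2: 27→29, due 9, lateness 20
Maximum = 20.

20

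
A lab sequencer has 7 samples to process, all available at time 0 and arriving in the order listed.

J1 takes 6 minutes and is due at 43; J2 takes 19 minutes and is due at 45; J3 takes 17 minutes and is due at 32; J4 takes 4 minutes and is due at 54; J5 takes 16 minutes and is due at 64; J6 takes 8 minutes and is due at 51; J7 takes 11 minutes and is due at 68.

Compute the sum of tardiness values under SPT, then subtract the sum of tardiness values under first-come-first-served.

24

SPT (increasing processing time): J4 J1 J6 J7 J5 J3 J2.
J4: 0→4, due 54, tardiness 0
J1: 4→10, due 43, tardiness 0
J6: 10→18, due 51, tardiness 0
J7: 18→29, due 68, tardiness 0
J5: 29→45, due 64, tardiness 0
J3: 45→62, due 32, tardiness 30
J2: 62→81, due 45, tardiness 36
Sum = 0+0+0+0+0+30+36 = 66.
FIFO (arrival order): J1 J2 J3 J4 J5 J6 J7.
J1: 0→6, due 43, tardiness 0
J2: 6→25, due 45, tardiness 0
J3: 25→42, due 32, tardiness 10
J4: 42→46, due 54, tardiness 0
J5: 46→62, due 64, tardiness 0
J6: 62→70, due 51, tardiness 19
J7: 70→81, due 68, tardiness 13
Sum = 0+0+10+0+0+19+13 = 42.
Difference = 66 − 42 = 24.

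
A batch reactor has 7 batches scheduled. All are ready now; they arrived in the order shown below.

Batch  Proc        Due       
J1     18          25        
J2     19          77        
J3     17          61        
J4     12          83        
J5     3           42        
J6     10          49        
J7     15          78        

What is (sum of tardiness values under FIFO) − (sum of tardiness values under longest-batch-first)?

FIFO (arrival order): J1 J2 J3 J4 J5 J6 J7.
J1: 0→18, due 25, tardiness 0
J2: 18→37, due 77, tardiness 0
J3: 37→54, due 61, tardiness 0
J4: 54→66, due 83, tardiness 0
J5: 66→69, due 42, tardiness 27
J6: 69→79, due 49, tardiness 30
J7: 79→94, due 78, tardiness 16
Sum = 0+0+0+0+27+30+16 = 73.
LPT (decreasing processing time): J2 J1 J3 J7 J4 J6 J5.
J2: 0→19, due 77, tardiness 0
J1: 19→37, due 25, tardiness 12
J3: 37→54, due 61, tardiness 0
J7: 54→69, due 78, tardiness 0
J4: 69→81, due 83, tardiness 0
J6: 81→91, due 49, tardiness 42
J5: 91→94, due 42, tardiness 52
Sum = 0+12+0+0+0+42+52 = 106.
Difference = 73 − 106 = -33.

-33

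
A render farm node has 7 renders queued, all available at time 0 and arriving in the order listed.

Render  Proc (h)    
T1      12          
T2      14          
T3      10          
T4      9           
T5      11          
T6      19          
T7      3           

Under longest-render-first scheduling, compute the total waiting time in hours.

LPT (decreasing processing time): T6 T2 T1 T5 T3 T4 T7.
T6: waits 0, runs 0→19
T2: waits 19, runs 19→33
T1: waits 33, runs 33→45
T5: waits 45, runs 45→56
T3: waits 56, runs 56→66
T4: waits 66, runs 66→75
T7: waits 75, runs 75→78
Sum = 0+19+33+45+56+66+75 = 294.

294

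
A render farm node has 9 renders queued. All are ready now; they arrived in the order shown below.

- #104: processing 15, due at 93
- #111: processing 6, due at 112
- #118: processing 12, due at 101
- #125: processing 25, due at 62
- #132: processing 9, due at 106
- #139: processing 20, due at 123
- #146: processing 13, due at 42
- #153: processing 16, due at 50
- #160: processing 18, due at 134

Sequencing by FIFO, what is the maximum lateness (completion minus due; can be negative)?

66

FIFO (arrival order): #104 #111 #118 #125 #132 #139 #146 #153 #160.
#104: 0→15, due 93, lateness -78
#111: 15→21, due 112, lateness -91
#118: 21→33, due 101, lateness -68
#125: 33→58, due 62, lateness -4
#132: 58→67, due 106, lateness -39
#139: 67→87, due 123, lateness -36
#146: 87→100, due 42, lateness 58
#153: 100→116, due 50, lateness 66
#160: 116→134, due 134, lateness 0
Maximum = 66.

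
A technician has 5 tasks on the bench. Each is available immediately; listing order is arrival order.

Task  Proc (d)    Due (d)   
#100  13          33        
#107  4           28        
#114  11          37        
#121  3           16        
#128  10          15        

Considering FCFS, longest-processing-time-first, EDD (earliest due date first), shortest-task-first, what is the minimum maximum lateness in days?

4

FIFO (arrival order): #100 #107 #114 #121 #128.
#100: 0→13, due 33, lateness -20
#107: 13→17, due 28, lateness -11
#114: 17→28, due 37, lateness -9
#121: 28→31, due 16, lateness 15
#128: 31→41, due 15, lateness 26
Maximum = 26.
LPT (decreasing processing time): #100 #114 #128 #107 #121.
#100: 0→13, due 33, lateness -20
#114: 13→24, due 37, lateness -13
#128: 24→34, due 15, lateness 19
#107: 34→38, due 28, lateness 10
#121: 38→41, due 16, lateness 25
Maximum = 25.
EDD (increasing due date): #128 #121 #107 #100 #114.
#128: 0→10, due 15, lateness -5
#121: 10→13, due 16, lateness -3
#107: 13→17, due 28, lateness -11
#100: 17→30, due 33, lateness -3
#114: 30→41, due 37, lateness 4
Maximum = 4.
SPT (increasing processing time): #121 #107 #128 #114 #100.
#121: 0→3, due 16, lateness -13
#107: 3→7, due 28, lateness -21
#128: 7→17, due 15, lateness 2
#114: 17→28, due 37, lateness -9
#100: 28→41, due 33, lateness 8
Maximum = 8.
FIFO 26, LPT 25, EDD 4, SPT 8 → minimum 4.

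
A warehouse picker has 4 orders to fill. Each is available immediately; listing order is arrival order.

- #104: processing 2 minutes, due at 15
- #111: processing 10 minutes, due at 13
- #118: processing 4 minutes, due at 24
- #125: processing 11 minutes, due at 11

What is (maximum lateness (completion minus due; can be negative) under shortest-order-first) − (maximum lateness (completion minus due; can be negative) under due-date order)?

SPT (increasing processing time): #104 #118 #111 #125.
#104: 0→2, due 15, lateness -13
#118: 2→6, due 24, lateness -18
#111: 6→16, due 13, lateness 3
#125: 16→27, due 11, lateness 16
Maximum = 16.
EDD (increasing due date): #125 #111 #104 #118.
#125: 0→11, due 11, lateness 0
#111: 11→21, due 13, lateness 8
#104: 21→23, due 15, lateness 8
#118: 23→27, due 24, lateness 3
Maximum = 8.
Difference = 16 − 8 = 8.

8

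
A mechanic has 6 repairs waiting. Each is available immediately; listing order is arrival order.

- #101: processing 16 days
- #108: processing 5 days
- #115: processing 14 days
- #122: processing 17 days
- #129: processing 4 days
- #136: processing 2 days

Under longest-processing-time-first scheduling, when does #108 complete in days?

LPT (decreasing processing time): #122 #101 #115 #108 #129 #136.
#122: 0→17
#101: 17→33
#115: 33→47
#108: 47→52

52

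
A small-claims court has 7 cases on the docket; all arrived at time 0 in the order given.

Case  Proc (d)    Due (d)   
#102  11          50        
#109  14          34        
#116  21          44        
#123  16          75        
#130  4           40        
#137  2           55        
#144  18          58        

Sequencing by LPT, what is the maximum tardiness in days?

44

LPT (decreasing processing time): #116 #144 #123 #109 #102 #130 #137.
#116: 0→21, due 44, tardiness 0
#144: 21→39, due 58, tardiness 0
#123: 39→55, due 75, tardiness 0
#109: 55→69, due 34, tardiness 35
#102: 69→80, due 50, tardiness 30
#130: 80→84, due 40, tardiness 44
#137: 84→86, due 55, tardiness 31
Maximum = 44.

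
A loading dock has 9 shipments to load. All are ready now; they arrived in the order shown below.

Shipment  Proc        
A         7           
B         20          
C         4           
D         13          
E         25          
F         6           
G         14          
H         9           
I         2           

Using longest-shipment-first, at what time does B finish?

LPT (decreasing processing time): E B G D H A F C I.
E: 0→25
B: 25→45

45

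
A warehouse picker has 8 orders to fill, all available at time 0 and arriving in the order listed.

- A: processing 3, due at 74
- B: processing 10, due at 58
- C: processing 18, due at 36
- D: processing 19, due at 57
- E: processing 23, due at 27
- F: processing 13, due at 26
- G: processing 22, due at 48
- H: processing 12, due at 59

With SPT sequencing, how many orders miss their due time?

SPT (increasing processing time): A B H F C D G E.
A: 0→3, due 74, tardiness 0
B: 3→13, due 58, tardiness 0
H: 13→25, due 59, tardiness 0
F: 25→38, due 26, tardiness 12
C: 38→56, due 36, tardiness 20
D: 56→75, due 57, tardiness 18
G: 75→97, due 48, tardiness 49
E: 97→120, due 27, tardiness 93
Late orders: 5.

5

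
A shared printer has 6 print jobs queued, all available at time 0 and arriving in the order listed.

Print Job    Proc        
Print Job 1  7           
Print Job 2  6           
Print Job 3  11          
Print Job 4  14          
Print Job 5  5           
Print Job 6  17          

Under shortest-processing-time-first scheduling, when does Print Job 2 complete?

11

SPT (increasing processing time): Print Job 5 Print Job 2 Print Job 1 Print Job 3 Print Job 4 Print Job 6.
Print Job 5: 0→5
Print Job 2: 5→11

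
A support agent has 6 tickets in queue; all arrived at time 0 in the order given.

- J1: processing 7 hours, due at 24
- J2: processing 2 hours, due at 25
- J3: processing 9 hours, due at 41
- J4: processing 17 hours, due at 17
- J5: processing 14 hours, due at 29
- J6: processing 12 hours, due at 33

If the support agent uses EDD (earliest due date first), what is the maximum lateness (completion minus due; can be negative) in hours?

20

EDD (increasing due date): J4 J1 J2 J5 J6 J3.
J4: 0→17, due 17, lateness 0
J1: 17→24, due 24, lateness 0
J2: 24→26, due 25, lateness 1
J5: 26→40, due 29, lateness 11
J6: 40→52, due 33, lateness 19
J3: 52→61, due 41, lateness 20
Maximum = 20.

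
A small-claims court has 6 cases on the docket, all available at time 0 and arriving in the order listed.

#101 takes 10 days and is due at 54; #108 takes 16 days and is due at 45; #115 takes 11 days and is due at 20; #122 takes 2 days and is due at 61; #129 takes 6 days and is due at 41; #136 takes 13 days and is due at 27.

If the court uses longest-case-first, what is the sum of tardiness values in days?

37

LPT (decreasing processing time): #108 #136 #115 #101 #129 #122.
#108: 0→16, due 45, tardiness 0
#136: 16→29, due 27, tardiness 2
#115: 29→40, due 20, tardiness 20
#101: 40→50, due 54, tardiness 0
#129: 50→56, due 41, tardiness 15
#122: 56→58, due 61, tardiness 0
Sum = 0+2+20+0+15+0 = 37.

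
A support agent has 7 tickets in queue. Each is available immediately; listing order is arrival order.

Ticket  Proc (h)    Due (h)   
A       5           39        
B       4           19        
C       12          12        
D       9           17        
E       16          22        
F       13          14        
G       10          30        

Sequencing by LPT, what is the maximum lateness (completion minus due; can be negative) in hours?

50

LPT (decreasing processing time): E F C G D A B.
E: 0→16, due 22, lateness -6
F: 16→29, due 14, lateness 15
C: 29→41, due 12, lateness 29
G: 41→51, due 30, lateness 21
D: 51→60, due 17, lateness 43
A: 60→65, due 39, lateness 26
B: 65→69, due 19, lateness 50
Maximum = 50.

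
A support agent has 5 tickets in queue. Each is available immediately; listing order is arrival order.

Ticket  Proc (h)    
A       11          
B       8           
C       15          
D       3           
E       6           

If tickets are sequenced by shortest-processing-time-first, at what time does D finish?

SPT (increasing processing time): D E B A C.
D: 0→3

3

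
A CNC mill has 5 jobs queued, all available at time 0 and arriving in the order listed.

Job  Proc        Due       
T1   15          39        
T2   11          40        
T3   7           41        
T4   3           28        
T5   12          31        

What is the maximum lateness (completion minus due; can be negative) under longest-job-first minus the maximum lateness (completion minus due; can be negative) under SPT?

11

LPT (decreasing processing time): T1 T5 T2 T3 T4.
T1: 0→15, due 39, lateness -24
T5: 15→27, due 31, lateness -4
T2: 27→38, due 40, lateness -2
T3: 38→45, due 41, lateness 4
T4: 45→48, due 28, lateness 20
Maximum = 20.
SPT (increasing processing time): T4 T3 T2 T5 T1.
T4: 0→3, due 28, lateness -25
T3: 3→10, due 41, lateness -31
T2: 10→21, due 40, lateness -19
T5: 21→33, due 31, lateness 2
T1: 33→48, due 39, lateness 9
Maximum = 9.
Difference = 20 − 9 = 11.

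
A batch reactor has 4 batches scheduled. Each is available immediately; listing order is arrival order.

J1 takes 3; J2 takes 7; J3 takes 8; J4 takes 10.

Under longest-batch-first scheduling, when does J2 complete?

LPT (decreasing processing time): J4 J3 J2 J1.
J4: 0→10
J3: 10→18
J2: 18→25

25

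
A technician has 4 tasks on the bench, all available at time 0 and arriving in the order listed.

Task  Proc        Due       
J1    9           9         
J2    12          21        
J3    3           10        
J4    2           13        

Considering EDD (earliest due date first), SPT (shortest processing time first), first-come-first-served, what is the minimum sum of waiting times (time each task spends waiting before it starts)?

EDD (increasing due date): J1 J3 J4 J2.
J1: waits 0, runs 0→9
J3: waits 9, runs 9→12
J4: waits 12, runs 12→14
J2: waits 14, runs 14→26
Sum = 0+9+12+14 = 35.
SPT (increasing processing time): J4 J3 J1 J2.
J4: waits 0, runs 0→2
J3: waits 2, runs 2→5
J1: waits 5, runs 5→14
J2: waits 14, runs 14→26
Sum = 0+2+5+14 = 21.
FIFO (arrival order): J1 J2 J3 J4.
J1: waits 0, runs 0→9
J2: waits 9, runs 9→21
J3: waits 21, runs 21→24
J4: waits 24, runs 24→26
Sum = 0+9+21+24 = 54.
EDD 35, SPT 21, FIFO 54 → minimum 21.

21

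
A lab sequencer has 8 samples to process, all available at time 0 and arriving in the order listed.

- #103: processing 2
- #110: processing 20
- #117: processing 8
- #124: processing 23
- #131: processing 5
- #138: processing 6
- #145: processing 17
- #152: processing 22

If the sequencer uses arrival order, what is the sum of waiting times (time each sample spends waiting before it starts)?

FIFO (arrival order): #103 #110 #117 #124 #131 #138 #145 #152.
#103: waits 0, runs 0→2
#110: waits 2, runs 2→22
#117: waits 22, runs 22→30
#124: waits 30, runs 30→53
#131: waits 53, runs 53→58
#138: waits 58, runs 58→64
#145: waits 64, runs 64→81
#152: waits 81, runs 81→103
Sum = 0+2+22+30+53+58+64+81 = 310.

310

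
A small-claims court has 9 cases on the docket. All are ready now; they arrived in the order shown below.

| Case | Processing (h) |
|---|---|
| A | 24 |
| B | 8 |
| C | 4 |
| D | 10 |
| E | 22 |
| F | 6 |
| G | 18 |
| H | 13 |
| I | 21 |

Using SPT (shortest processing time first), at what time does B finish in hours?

18

SPT (increasing processing time): C F B D H G I E A.
C: 0→4
F: 4→10
B: 10→18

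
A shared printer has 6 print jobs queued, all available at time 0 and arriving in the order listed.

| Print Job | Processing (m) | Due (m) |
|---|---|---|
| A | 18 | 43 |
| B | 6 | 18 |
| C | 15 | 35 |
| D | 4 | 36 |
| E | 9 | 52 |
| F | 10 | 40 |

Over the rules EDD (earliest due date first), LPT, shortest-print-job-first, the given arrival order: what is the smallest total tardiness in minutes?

20

EDD (increasing due date): B C D F A E.
B: 0→6, due 18, tardiness 0
C: 6→21, due 35, tardiness 0
D: 21→25, due 36, tardiness 0
F: 25→35, due 40, tardiness 0
A: 35→53, due 43, tardiness 10
E: 53→62, due 52, tardiness 10
Sum = 0+0+0+0+10+10 = 20.
LPT (decreasing processing time): A C F E B D.
A: 0→18, due 43, tardiness 0
C: 18→33, due 35, tardiness 0
F: 33→43, due 40, tardiness 3
E: 43→52, due 52, tardiness 0
B: 52→58, due 18, tardiness 40
D: 58→62, due 36, tardiness 26
Sum = 0+0+3+0+40+26 = 69.
SPT (increasing processing time): D B E F C A.
D: 0→4, due 36, tardiness 0
B: 4→10, due 18, tardiness 0
E: 10→19, due 52, tardiness 0
F: 19→29, due 40, tardiness 0
C: 29→44, due 35, tardiness 9
A: 44→62, due 43, tardiness 19
Sum = 0+0+0+0+9+19 = 28.
FIFO (arrival order): A B C D E F.
A: 0→18, due 43, tardiness 0
B: 18→24, due 18, tardiness 6
C: 24→39, due 35, tardiness 4
D: 39→43, due 36, tardiness 7
E: 43→52, due 52, tardiness 0
F: 52→62, due 40, tardiness 22
Sum = 0+6+4+7+0+22 = 39.
EDD 20, LPT 69, SPT 28, FIFO 39 → minimum 20.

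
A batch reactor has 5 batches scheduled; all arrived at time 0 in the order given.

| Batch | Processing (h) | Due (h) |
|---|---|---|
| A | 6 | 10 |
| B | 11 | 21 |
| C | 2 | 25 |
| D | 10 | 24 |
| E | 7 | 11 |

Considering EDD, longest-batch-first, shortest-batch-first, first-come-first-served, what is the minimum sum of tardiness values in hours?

EDD (increasing due date): A E B D C.
A: 0→6, due 10, tardiness 0
E: 6→13, due 11, tardiness 2
B: 13→24, due 21, tardiness 3
D: 24→34, due 24, tardiness 10
C: 34→36, due 25, tardiness 11
Sum = 0+2+3+10+11 = 26.
LPT (decreasing processing time): B D E A C.
B: 0→11, due 21, tardiness 0
D: 11→21, due 24, tardiness 0
E: 21→28, due 11, tardiness 17
A: 28→34, due 10, tardiness 24
C: 34→36, due 25, tardiness 11
Sum = 0+0+17+24+11 = 52.
SPT (increasing processing time): C A E D B.
C: 0→2, due 25, tardiness 0
A: 2→8, due 10, tardiness 0
E: 8→15, due 11, tardiness 4
D: 15→25, due 24, tardiness 1
B: 25→36, due 21, tardiness 15
Sum = 0+0+4+1+15 = 20.
FIFO (arrival order): A B C D E.
A: 0→6, due 10, tardiness 0
B: 6→17, due 21, tardiness 0
C: 17→19, due 25, tardiness 0
D: 19→29, due 24, tardiness 5
E: 29→36, due 11, tardiness 25
Sum = 0+0+0+5+25 = 30.
EDD 26, LPT 52, SPT 20, FIFO 30 → minimum 20.

20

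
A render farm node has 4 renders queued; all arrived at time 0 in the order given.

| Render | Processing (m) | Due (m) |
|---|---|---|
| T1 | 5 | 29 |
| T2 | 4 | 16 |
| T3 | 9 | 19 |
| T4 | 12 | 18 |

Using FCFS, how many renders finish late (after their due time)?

FIFO (arrival order): T1 T2 T3 T4.
T1: 0→5, due 29, tardiness 0
T2: 5→9, due 16, tardiness 0
T3: 9→18, due 19, tardiness 0
T4: 18→30, due 18, tardiness 12
Late renders: 1.

1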